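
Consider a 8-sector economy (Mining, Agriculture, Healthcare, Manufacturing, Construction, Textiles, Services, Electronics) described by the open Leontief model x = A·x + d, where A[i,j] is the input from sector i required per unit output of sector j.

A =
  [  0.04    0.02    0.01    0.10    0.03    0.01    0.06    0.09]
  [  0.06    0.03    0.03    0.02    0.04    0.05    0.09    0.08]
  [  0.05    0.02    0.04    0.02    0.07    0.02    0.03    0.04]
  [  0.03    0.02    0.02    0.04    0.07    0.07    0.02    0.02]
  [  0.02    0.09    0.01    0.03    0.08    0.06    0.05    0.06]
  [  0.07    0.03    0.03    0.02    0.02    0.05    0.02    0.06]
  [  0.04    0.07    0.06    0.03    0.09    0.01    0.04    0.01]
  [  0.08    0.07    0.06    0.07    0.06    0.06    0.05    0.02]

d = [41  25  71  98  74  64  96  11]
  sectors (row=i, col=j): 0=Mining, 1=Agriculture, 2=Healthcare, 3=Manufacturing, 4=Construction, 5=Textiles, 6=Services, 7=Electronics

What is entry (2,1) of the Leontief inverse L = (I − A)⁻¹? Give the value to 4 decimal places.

L[2,1] = 0.0425

Form M = I − A:
  [  0.96   -0.02   -0.01   -0.10   -0.03   -0.01   -0.06   -0.09]
  [ -0.06    0.97   -0.03   -0.02   -0.04   -0.05   -0.09   -0.08]
  [ -0.05   -0.02    0.96   -0.02   -0.07   -0.02   -0.03   -0.04]
  [ -0.03   -0.02   -0.02    0.96   -0.07   -0.07   -0.02   -0.02]
  [ -0.02   -0.09   -0.01   -0.03    0.92   -0.06   -0.05   -0.06]
  [ -0.07   -0.03   -0.03   -0.02   -0.02    0.95   -0.02   -0.06]
  [ -0.04   -0.07   -0.06   -0.03   -0.09   -0.01    0.96   -0.01]
  [ -0.08   -0.07   -0.06   -0.07   -0.06   -0.06   -0.05    0.98]
Leontief inverse L = M⁻¹:
  [  1.0669    0.0466    0.0293    0.1263    0.0651    0.0357    0.0846    0.1126]
  [  0.0916    1.0608    0.0525    0.0483    0.0771    0.0744    0.1190    0.1086]
  [  0.0710    0.0425    1.0539    0.0403    0.0974    0.0388    0.0513    0.0627]
  [  0.0511    0.0411    0.0328    1.0577    0.0950    0.0904    0.0392    0.0427]
  [  0.0517    0.1216    0.0307    0.0545    1.1163    0.0888    0.0815    0.0916]
  [  0.0945    0.0501    0.0452    0.0429    0.0448    1.0690    0.0419    0.0841]
  [  0.0642    0.0962    0.0761    0.0510    0.1236    0.0326    1.0672    0.0383]
  [  0.1139    0.1005    0.0815    0.1004    0.1010    0.0896    0.0834    1.0570]
Total output x = L · d:
  x_0 = 1.0669·41 + 0.0466·25 + 0.0293·71 + 0.1263·98 + 0.0651·74 + 0.0357·64 + 0.0846·96 + 0.1126·11 = 75.8320
  x_1 = 0.0916·41 + 1.0608·25 + 0.0525·71 + 0.0483·98 + 0.0771·74 + 0.0744·64 + 0.1190·96 + 0.1086·11 = 61.8322
  x_2 = 0.0710·41 + 0.0425·25 + 1.0539·71 + 0.0403·98 + 0.0974·74 + 0.0388·64 + 0.0513·96 + 0.0627·11 = 98.0556
  x_3 = 0.0511·41 + 0.0411·25 + 0.0328·71 + 1.0577·98 + 0.0950·74 + 0.0904·64 + 0.0392·96 + 0.0427·11 = 126.1534
  x_4 = 0.0517·41 + 0.1216·25 + 0.0307·71 + 0.0545·98 + 1.1163·74 + 0.0888·64 + 0.0815·96 + 0.0916·11 = 109.7989
  x_5 = 0.0945·41 + 0.0501·25 + 0.0452·71 + 0.0429·98 + 0.0448·74 + 1.0690·64 + 0.0419·96 + 0.0841·11 = 89.2138
  x_6 = 0.0642·41 + 0.0962·25 + 0.0761·71 + 0.0510·98 + 0.1236·74 + 0.0326·64 + 1.0672·96 + 0.0383·11 = 129.5416
  x_7 = 0.1139·41 + 0.1005·25 + 0.0815·71 + 0.1004·98 + 0.1010·74 + 0.0896·64 + 0.0834·96 + 1.0570·11 = 55.6395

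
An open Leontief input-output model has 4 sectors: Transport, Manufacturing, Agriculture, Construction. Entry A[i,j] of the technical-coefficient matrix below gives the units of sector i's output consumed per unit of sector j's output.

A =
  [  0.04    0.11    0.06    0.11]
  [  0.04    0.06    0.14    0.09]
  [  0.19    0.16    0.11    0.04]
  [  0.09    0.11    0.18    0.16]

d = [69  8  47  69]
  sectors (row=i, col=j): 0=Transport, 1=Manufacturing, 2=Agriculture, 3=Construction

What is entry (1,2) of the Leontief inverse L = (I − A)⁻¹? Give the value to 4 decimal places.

Form M = I − A:
  [  0.96   -0.11   -0.06   -0.11]
  [ -0.04    0.94   -0.14   -0.09]
  [ -0.19   -0.16    0.89   -0.04]
  [ -0.09   -0.11   -0.18    0.84]
Leontief inverse L = M⁻¹:
  [  1.0910    0.1701    0.1342    0.1675]
  [  0.1029    1.1292    0.2138    0.1446]
  [  0.2598    0.2492    1.2042    0.1181]
  [  0.1860    0.2195    0.3004    1.2527]
Total output x = L · d:
  x_0 = 1.0910·69 + 0.1701·8 + 0.1342·47 + 0.1675·69 = 94.5041
  x_1 = 0.1029·69 + 1.1292·8 + 0.2138·47 + 0.1446·69 = 36.1658
  x_2 = 0.2598·69 + 0.2492·8 + 1.2042·47 + 0.1181·69 = 84.6608
  x_3 = 0.1860·69 + 0.2195·8 + 0.3004·47 + 1.2527·69 = 115.1459

L[1,2] = 0.2138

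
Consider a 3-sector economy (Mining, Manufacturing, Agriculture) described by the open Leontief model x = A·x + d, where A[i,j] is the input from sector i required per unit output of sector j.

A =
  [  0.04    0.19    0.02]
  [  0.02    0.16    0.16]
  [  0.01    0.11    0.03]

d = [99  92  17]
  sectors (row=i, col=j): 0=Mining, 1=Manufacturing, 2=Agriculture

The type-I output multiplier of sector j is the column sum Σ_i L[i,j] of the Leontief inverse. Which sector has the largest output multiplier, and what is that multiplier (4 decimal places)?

Form M = I − A:
  [  0.96   -0.19   -0.02]
  [ -0.02    0.84   -0.16]
  [ -0.01   -0.11    0.97]
Leontief inverse L = M⁻¹:
  [  1.0474    0.2450    0.0620]
  [  0.0276    1.2232    0.2023]
  [  0.0139    0.1412    1.0545]
Total output x = L · d:
  x_0 = 1.0474·99 + 0.2450·92 + 0.0620·17 = 127.2920
  x_1 = 0.0276·99 + 1.2232·92 + 0.2023·17 = 118.7069
  x_2 = 0.0139·99 + 0.1412·92 + 1.0545·17 = 32.2997
Output multipliers (column sums of L):
  Mining: 1.0889
  Manufacturing: 1.6095
  Agriculture: 1.3189

Manufacturing (1.6095)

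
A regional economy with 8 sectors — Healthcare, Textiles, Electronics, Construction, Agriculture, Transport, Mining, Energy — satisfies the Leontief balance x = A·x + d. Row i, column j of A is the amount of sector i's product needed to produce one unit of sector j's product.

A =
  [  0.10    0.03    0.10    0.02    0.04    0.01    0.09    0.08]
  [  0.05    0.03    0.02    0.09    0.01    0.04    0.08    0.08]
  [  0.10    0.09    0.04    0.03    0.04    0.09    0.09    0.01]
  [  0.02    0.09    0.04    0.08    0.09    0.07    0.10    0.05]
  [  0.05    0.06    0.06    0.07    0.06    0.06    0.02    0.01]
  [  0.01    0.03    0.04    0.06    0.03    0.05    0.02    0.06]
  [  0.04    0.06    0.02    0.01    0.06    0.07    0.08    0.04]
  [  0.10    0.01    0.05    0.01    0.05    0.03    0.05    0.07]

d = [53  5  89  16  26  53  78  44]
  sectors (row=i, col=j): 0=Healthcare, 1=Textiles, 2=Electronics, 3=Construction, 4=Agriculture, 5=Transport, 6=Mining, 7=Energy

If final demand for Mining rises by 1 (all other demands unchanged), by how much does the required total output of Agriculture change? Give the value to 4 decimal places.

Form M = I − A:
  [  0.90   -0.03   -0.10   -0.02   -0.04   -0.01   -0.09   -0.08]
  [ -0.05    0.97   -0.02   -0.09   -0.01   -0.04   -0.08   -0.08]
  [ -0.10   -0.09    0.96   -0.03   -0.04   -0.09   -0.09   -0.01]
  [ -0.02   -0.09   -0.04    0.92   -0.09   -0.07   -0.10   -0.05]
  [ -0.05   -0.06   -0.06   -0.07    0.94   -0.06   -0.02   -0.01]
  [ -0.01   -0.03   -0.04   -0.06   -0.03    0.95   -0.02   -0.06]
  [ -0.04   -0.06   -0.02   -0.01   -0.06   -0.07    0.92   -0.04]
  [ -0.10   -0.01   -0.05   -0.01   -0.05   -0.03   -0.05    0.93]
Leontief inverse L = M⁻¹:
  [  1.1565    0.0701    0.1403    0.0488    0.0781    0.0516    0.1476    0.1202]
  [  0.0895    1.0637    0.0512    0.1187    0.0455    0.0753    0.1281    0.1170]
  [  0.1468    0.1293    1.0786    0.0676    0.0764    0.1315    0.1459    0.0546]
  [  0.0677    0.1366    0.0784    1.1252    0.1344    0.1200    0.1592    0.0950]
  [  0.0872    0.0959    0.0913    0.1048    1.0920    0.0965    0.0654    0.0432]
  [  0.0389    0.0558    0.0627    0.0843    0.0553    1.0777    0.0532    0.0858]
  [  0.0750    0.0889    0.0481    0.0382    0.0884    0.1022    1.1190    0.0723]
  [  0.1439    0.0391    0.0840    0.0327    0.0797    0.0602    0.0922    1.1024]
Total output x = L · d:
  x_0 = 1.1565·53 + 0.0701·5 + 0.1403·89 + 0.0488·16 + 0.0781·26 + 0.0516·53 + 0.1476·78 + 0.1202·44 = 96.4816
  x_1 = 0.0895·53 + 1.0637·5 + 0.0512·89 + 0.1187·16 + 0.0455·26 + 0.0753·53 + 0.1281·78 + 0.1170·44 = 36.8330
  x_2 = 0.1468·53 + 0.1293·5 + 1.0786·89 + 0.0676·16 + 0.0764·26 + 0.1315·53 + 0.1459·78 + 0.0546·44 = 128.2397
  x_3 = 0.0677·53 + 0.1366·5 + 0.0784·89 + 1.1252·16 + 0.1344·26 + 0.1200·53 + 0.1592·78 + 0.0950·44 = 55.7084
  x_4 = 0.0872·53 + 0.0959·5 + 0.0913·89 + 0.1048·16 + 1.0920·26 + 0.0965·53 + 0.0654·78 + 0.0432·44 = 55.4154
  x_5 = 0.0389·53 + 0.0558·5 + 0.0627·89 + 0.0843·16 + 0.0553·26 + 1.0777·53 + 0.0532·78 + 0.0858·44 = 75.7482
  x_6 = 0.0750·53 + 0.0889·5 + 0.0481·89 + 0.0382·16 + 0.0884·26 + 0.1022·53 + 1.1190·78 + 0.0723·44 = 107.4886
  x_7 = 0.1439·53 + 0.0391·5 + 0.0840·89 + 0.0327·16 + 0.0797·26 + 0.0602·53 + 0.0922·78 + 1.1024·44 = 76.7776
Δx_4 = L[4,6] · Δd_6 = 0.0654 · 1 = 0.0654

0.0654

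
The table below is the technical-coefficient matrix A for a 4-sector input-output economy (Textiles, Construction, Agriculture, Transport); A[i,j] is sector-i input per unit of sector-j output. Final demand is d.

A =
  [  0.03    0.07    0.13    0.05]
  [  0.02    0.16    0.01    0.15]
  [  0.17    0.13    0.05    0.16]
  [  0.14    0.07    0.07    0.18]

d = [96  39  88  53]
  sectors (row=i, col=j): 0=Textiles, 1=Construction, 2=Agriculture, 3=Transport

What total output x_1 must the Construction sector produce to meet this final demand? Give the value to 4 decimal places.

69.8940

Form M = I − A:
  [  0.97   -0.07   -0.13   -0.05]
  [ -0.02    0.84   -0.01   -0.15]
  [ -0.17   -0.13    0.95   -0.16]
  [ -0.14   -0.07   -0.07    0.82]
Leontief inverse L = M⁻¹:
  [  1.0783    0.1242    0.1577    0.1192]
  [  0.0660    1.2216    0.0392    0.2351]
  [  0.2374    0.2136    1.1072    0.2696]
  [  0.2100    0.1437    0.1248    1.2830]
Total output x = L · d:
  x_0 = 1.0783·96 + 0.1242·39 + 0.1577·88 + 0.1192·53 = 128.5558
  x_1 = 0.0660·96 + 1.2216·39 + 0.0392·88 + 0.2351·53 = 69.8940
  x_2 = 0.2374·96 + 0.2136·39 + 1.1072·88 + 0.2696·53 = 142.8417
  x_3 = 0.2100·96 + 0.1437·39 + 0.1248·88 + 1.2830·53 = 104.7431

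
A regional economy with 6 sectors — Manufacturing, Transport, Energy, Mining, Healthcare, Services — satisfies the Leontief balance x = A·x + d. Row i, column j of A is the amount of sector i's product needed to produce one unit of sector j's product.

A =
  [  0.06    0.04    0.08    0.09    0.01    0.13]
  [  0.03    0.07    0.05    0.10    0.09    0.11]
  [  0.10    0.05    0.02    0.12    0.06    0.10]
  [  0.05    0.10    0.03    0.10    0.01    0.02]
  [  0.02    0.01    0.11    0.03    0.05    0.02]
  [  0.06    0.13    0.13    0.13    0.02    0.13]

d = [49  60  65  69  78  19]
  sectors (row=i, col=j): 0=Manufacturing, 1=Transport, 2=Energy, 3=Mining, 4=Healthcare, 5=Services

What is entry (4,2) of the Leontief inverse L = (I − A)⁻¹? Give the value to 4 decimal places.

L[4,2] = 0.1344

Form M = I − A:
  [  0.94   -0.04   -0.08   -0.09   -0.01   -0.13]
  [ -0.03    0.93   -0.05   -0.10   -0.09   -0.11]
  [ -0.10   -0.05    0.98   -0.12   -0.06   -0.10]
  [ -0.05   -0.10   -0.03    0.90   -0.01   -0.02]
  [ -0.02   -0.01   -0.11   -0.03    0.95   -0.02]
  [ -0.06   -0.13   -0.13   -0.13   -0.02    0.87]
Leontief inverse L = M⁻¹:
  [  1.1032    0.1005    0.1305    0.1686    0.0353    0.1972]
  [  0.0700    1.1281    0.1049    0.1751    0.1197    0.1719]
  [  0.1406    0.1089    1.0749    0.1961    0.0852    0.1648]
  [  0.0769    0.1397    0.0606    1.1526    0.0313    0.0633]
  [  0.0452    0.0355    0.1344    0.0696    1.0668    0.0528]
  [  0.1201    0.2135    0.1974    0.2409    0.0623    1.2240]
Total output x = L · d:
  x_0 = 1.1032·49 + 0.1005·60 + 0.1305·65 + 0.1686·69 + 0.0353·78 + 0.1972·19 = 86.7037
  x_1 = 0.0700·49 + 1.1281·60 + 0.1049·65 + 0.1751·69 + 0.1197·78 + 0.1719·19 = 102.6182
  x_2 = 0.1406·49 + 0.1089·60 + 1.0749·65 + 0.1961·69 + 0.0852·78 + 0.1648·19 = 106.5971
  x_3 = 0.0769·49 + 0.1397·60 + 0.0606·65 + 1.1526·69 + 0.0313·78 + 0.0633·19 = 99.2679
  x_4 = 0.0452·49 + 0.0355·60 + 0.1344·65 + 0.0696·69 + 1.0668·78 + 0.0528·19 = 102.0939
  x_5 = 0.1201·49 + 0.2135·60 + 0.1974·65 + 0.2409·69 + 0.0623·78 + 1.2240·19 = 76.2608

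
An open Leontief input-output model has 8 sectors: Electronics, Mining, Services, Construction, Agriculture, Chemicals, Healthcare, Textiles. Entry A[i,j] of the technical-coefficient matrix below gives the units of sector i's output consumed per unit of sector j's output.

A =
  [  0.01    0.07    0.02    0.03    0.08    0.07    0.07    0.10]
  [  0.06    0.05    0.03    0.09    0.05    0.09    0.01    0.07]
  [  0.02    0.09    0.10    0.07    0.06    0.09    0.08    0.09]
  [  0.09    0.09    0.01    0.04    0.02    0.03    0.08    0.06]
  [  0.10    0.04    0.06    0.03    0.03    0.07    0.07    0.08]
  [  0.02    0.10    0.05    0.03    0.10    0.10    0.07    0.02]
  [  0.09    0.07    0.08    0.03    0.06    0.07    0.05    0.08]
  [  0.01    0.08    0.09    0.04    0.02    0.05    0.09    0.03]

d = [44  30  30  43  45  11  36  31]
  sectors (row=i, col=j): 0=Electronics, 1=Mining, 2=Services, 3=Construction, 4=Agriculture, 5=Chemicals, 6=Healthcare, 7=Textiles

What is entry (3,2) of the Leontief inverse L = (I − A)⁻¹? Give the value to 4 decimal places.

L[3,2] = 0.0514

Form M = I − A:
  [  0.99   -0.07   -0.02   -0.03   -0.08   -0.07   -0.07   -0.10]
  [ -0.06    0.95   -0.03   -0.09   -0.05   -0.09   -0.01   -0.07]
  [ -0.02   -0.09    0.90   -0.07   -0.06   -0.09   -0.08   -0.09]
  [ -0.09   -0.09   -0.01    0.96   -0.02   -0.03   -0.08   -0.06]
  [ -0.10   -0.04   -0.06   -0.03    0.97   -0.07   -0.07   -0.08]
  [ -0.02   -0.10   -0.05   -0.03   -0.10    0.90   -0.07   -0.02]
  [ -0.09   -0.07   -0.08   -0.03   -0.06   -0.07    0.95   -0.08]
  [ -0.01   -0.08   -0.09   -0.04   -0.02   -0.05   -0.09    0.97]
Leontief inverse L = M⁻¹:
  [  1.0538    0.1319    0.0704    0.0686    0.1239    0.1322    0.1240    0.1521]
  [  0.1004    1.1140    0.0735    0.1277    0.0949    0.1501    0.0657    0.1218]
  [  0.0771    0.1767    1.1679    0.1250    0.1212    0.1751    0.1537    0.1631]
  [  0.1287    0.1470    0.0514    1.0766    0.0627    0.0868    0.1277    0.1127]
  [  0.1406    0.1092    0.1129    0.0709    1.0817    0.1375    0.1301    0.1400]
  [  0.0705    0.1680    0.1027    0.0742    0.1527    1.1724    0.1271    0.0808]
  [  0.1361    0.1452    0.1383    0.0771    0.1159    0.1454    1.1155    0.1467]
  [  0.0508    0.1401    0.1377    0.0797    0.0639    0.1103    0.1390    1.0830]
Total output x = L · d:
  x_0 = 1.0538·44 + 0.1319·30 + 0.0704·30 + 0.0686·43 + 0.1239·45 + 0.1322·11 + 0.1240·36 + 0.1521·31 = 71.5978
  x_1 = 0.1004·44 + 1.1140·30 + 0.0735·30 + 0.1277·43 + 0.0949·45 + 0.1501·11 + 0.0657·36 + 0.1218·31 = 57.5957
  x_2 = 0.0771·44 + 0.1767·30 + 1.1679·30 + 0.1250·43 + 0.1212·45 + 0.1751·11 + 0.1537·36 + 0.1631·31 = 67.0723
  x_3 = 0.1287·44 + 0.1470·30 + 0.0514·30 + 1.0766·43 + 0.0627·45 + 0.0868·11 + 0.1277·36 + 0.1127·31 = 69.7747
  x_4 = 0.1406·44 + 0.1092·30 + 0.1129·30 + 0.0709·43 + 1.0817·45 + 0.1375·11 + 0.1301·36 + 0.1400·31 = 75.1082
  x_5 = 0.0705·44 + 0.1680·30 + 0.1027·30 + 0.0742·43 + 0.1527·45 + 1.1724·11 + 0.1271·36 + 0.0808·31 = 41.2614
  x_6 = 0.1361·44 + 0.1452·30 + 0.1383·30 + 0.0771·43 + 0.1159·45 + 0.1454·11 + 1.1155·36 + 0.1467·31 = 69.3282
  x_7 = 0.0508·44 + 0.1401·30 + 0.1377·30 + 0.0797·43 + 0.0639·45 + 0.1103·11 + 0.1390·36 + 1.0830·31 = 56.6556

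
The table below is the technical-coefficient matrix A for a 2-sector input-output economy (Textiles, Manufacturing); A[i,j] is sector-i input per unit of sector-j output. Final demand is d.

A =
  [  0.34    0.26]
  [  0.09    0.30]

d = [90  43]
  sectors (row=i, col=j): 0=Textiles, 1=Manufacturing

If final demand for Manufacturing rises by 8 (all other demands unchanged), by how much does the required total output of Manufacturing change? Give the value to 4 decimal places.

Form M = I − A:
  [  0.66   -0.26]
  [ -0.09    0.70]
Leontief inverse L = M⁻¹:
  [  1.5960    0.5928]
  [  0.2052    1.5048]
Total output x = L · d:
  x_0 = 1.5960·90 + 0.5928·43 = 169.1290
  x_1 = 0.2052·90 + 1.5048·43 = 83.1737
Δx_1 = L[1,1] · Δd_1 = 1.5048 · 8 = 12.0383

12.0383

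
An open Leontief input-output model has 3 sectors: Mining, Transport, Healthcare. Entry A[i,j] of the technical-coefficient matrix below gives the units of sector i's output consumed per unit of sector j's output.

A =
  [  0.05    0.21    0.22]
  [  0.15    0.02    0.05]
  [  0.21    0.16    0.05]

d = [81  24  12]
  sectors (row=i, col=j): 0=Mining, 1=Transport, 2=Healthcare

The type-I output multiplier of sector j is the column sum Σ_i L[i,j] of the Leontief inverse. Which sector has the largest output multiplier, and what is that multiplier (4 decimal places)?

Mining (1.6442)

Form M = I − A:
  [  0.95   -0.21   -0.22]
  [ -0.15    0.98   -0.05]
  [ -0.21   -0.16    0.95]
Leontief inverse L = M⁻¹:
  [  1.1622    0.2955    0.2847]
  [  0.1927    1.0782    0.1014]
  [  0.2894    0.2469    1.1326]
Total output x = L · d:
  x_0 = 1.1622·81 + 0.2955·24 + 0.2847·12 = 104.6497
  x_1 = 0.1927·81 + 1.0782·24 + 0.1014·12 = 42.6992
  x_2 = 0.2894·81 + 0.2469·24 + 1.1326·12 = 42.9561
Output multipliers (column sums of L):
  Mining: 1.6442
  Transport: 1.6207
  Healthcare: 1.5187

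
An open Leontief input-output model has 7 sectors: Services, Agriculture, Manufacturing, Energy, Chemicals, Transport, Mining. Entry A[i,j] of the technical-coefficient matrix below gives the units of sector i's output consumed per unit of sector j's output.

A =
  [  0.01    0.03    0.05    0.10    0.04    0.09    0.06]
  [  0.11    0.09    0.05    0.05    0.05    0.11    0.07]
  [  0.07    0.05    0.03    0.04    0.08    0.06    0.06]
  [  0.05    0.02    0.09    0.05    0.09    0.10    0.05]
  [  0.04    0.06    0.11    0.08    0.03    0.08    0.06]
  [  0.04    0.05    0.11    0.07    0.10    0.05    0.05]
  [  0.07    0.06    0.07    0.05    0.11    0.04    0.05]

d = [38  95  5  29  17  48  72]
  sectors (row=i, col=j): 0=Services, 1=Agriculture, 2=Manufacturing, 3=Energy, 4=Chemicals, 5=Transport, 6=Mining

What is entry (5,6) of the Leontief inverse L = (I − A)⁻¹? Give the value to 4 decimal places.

L[5,6] = 0.0983

Form M = I − A:
  [  0.99   -0.03   -0.05   -0.10   -0.04   -0.09   -0.06]
  [ -0.11    0.91   -0.05   -0.05   -0.05   -0.11   -0.07]
  [ -0.07   -0.05    0.97   -0.04   -0.08   -0.06   -0.06]
  [ -0.05   -0.02   -0.09    0.95   -0.09   -0.10   -0.05]
  [ -0.04   -0.06   -0.11   -0.08    0.97   -0.08   -0.06]
  [ -0.04   -0.05   -0.11   -0.07   -0.10    0.95   -0.05]
  [ -0.07   -0.06   -0.07   -0.05   -0.11   -0.04    0.95]
Leontief inverse L = M⁻¹:
  [  1.0481    0.0637    0.1041    0.1415    0.0938    0.1402    0.0982]
  [  0.1617    1.1394    0.1205    0.1120    0.1186    0.1819    0.1247]
  [  0.1074    0.0863    1.0836    0.0859    0.1292    0.1127    0.1002]
  [  0.0922    0.0603    0.1517    1.1011    0.1487    0.1577    0.0955]
  [  0.0872    0.1019    0.1694    0.1297    1.0924    0.1409    0.1069]
  [  0.0871    0.0932    0.1720    0.1219    0.1598    1.1130    0.0983]
  [  0.1140    0.1019    0.1300    0.1019    0.1650    0.1016    1.0967]
Total output x = L · d:
  x_0 = 1.0481·38 + 0.0637·95 + 0.1041·5 + 0.1415·29 + 0.0938·17 + 0.1402·48 + 0.0982·72 = 65.8987
  x_1 = 0.1617·38 + 1.1394·95 + 0.1205·5 + 0.1120·29 + 0.1186·17 + 0.1819·48 + 0.1247·72 = 137.9661
  x_2 = 0.1074·38 + 0.0863·95 + 1.0836·5 + 0.0859·29 + 0.1292·17 + 0.1127·48 + 0.1002·72 = 35.0101
  x_3 = 0.0922·38 + 0.0603·95 + 0.1517·5 + 1.1011·29 + 0.1487·17 + 0.1577·48 + 0.0955·72 = 58.8973
  x_4 = 0.0872·38 + 0.1019·95 + 0.1694·5 + 0.1297·29 + 1.0924·17 + 0.1409·48 + 0.1069·72 = 50.6333
  x_5 = 0.0871·38 + 0.0932·95 + 0.1720·5 + 0.1219·29 + 0.1598·17 + 1.1130·48 + 0.0983·72 = 79.7732
  x_6 = 0.1140·38 + 0.1019·95 + 0.1300·5 + 0.1019·29 + 0.1650·17 + 0.1016·48 + 1.0967·72 = 104.2600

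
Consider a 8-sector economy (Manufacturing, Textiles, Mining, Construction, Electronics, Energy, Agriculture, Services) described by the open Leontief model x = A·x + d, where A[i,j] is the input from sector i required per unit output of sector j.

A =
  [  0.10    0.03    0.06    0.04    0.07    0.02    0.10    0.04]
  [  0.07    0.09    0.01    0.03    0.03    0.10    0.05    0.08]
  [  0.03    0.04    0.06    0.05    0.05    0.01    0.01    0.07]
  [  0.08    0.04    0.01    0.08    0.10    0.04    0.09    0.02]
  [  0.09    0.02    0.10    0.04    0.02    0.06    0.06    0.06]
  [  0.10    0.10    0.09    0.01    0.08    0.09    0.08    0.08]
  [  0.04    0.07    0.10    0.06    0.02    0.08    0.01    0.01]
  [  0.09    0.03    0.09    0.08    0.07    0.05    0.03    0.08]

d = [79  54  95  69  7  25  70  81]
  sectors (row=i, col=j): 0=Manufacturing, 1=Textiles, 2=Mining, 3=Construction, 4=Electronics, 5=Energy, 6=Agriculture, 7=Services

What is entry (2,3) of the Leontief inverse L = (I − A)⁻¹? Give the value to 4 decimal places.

L[2,3] = 0.0807

Form M = I − A:
  [  0.90   -0.03   -0.06   -0.04   -0.07   -0.02   -0.10   -0.04]
  [ -0.07    0.91   -0.01   -0.03   -0.03   -0.10   -0.05   -0.08]
  [ -0.03   -0.04    0.94   -0.05   -0.05   -0.01   -0.01   -0.07]
  [ -0.08   -0.04   -0.01    0.92   -0.10   -0.04   -0.09   -0.02]
  [ -0.09   -0.02   -0.10   -0.04    0.98   -0.06   -0.06   -0.06]
  [ -0.10   -0.10   -0.09   -0.01   -0.08    0.91   -0.08   -0.08]
  [ -0.04   -0.07   -0.10   -0.06   -0.02   -0.08    0.99   -0.01]
  [ -0.09   -0.03   -0.09   -0.08   -0.07   -0.05   -0.03    0.92]
Leontief inverse L = M⁻¹:
  [  1.1605    0.0701    0.1168    0.0812    0.1132    0.0626    0.1437    0.0816]
  [  0.1398    1.1402    0.0682    0.0700    0.0795    0.1535    0.1000    0.1316]
  [  0.0738    0.0669    1.0969    0.0807    0.0829    0.0393    0.0406    0.1035]
  [  0.1449    0.0825    0.0665    1.1212    0.1450    0.0874    0.1391    0.0615]
  [  0.1500    0.0612    0.1552    0.0803    1.0669    0.1004    0.1031    0.1048]
  [  0.1874    0.1622    0.1691    0.0634    0.1412    1.1553    0.1410    0.1477]
  [  0.0928    0.1103    0.1427    0.0924    0.0616    0.1190    1.0498    0.0523]
  [  0.1625    0.0748    0.1524    0.1282    0.1252    0.0969    0.0831    1.1324]
Total output x = L · d:
  x_0 = 1.1605·79 + 0.0701·54 + 0.1168·95 + 0.0812·69 + 0.1132·7 + 0.0626·25 + 0.1437·70 + 0.0816·81 = 131.1866
  x_1 = 0.1398·79 + 1.1402·54 + 0.0682·95 + 0.0700·69 + 0.0795·7 + 0.1535·25 + 0.1000·70 + 0.1316·81 = 105.9703
  x_2 = 0.0738·79 + 0.0669·54 + 1.0969·95 + 0.0807·69 + 0.0829·7 + 0.0393·25 + 0.0406·70 + 0.1035·81 = 131.9989
  x_3 = 0.1449·79 + 0.0825·54 + 0.0665·95 + 1.1212·69 + 0.1450·7 + 0.0874·25 + 0.1391·70 + 0.0615·81 = 117.5060
  x_4 = 0.1500·79 + 0.0612·54 + 0.1552·95 + 0.0803·69 + 1.0669·7 + 0.1004·25 + 0.1031·70 + 0.1048·81 = 61.1144
  x_5 = 0.1874·79 + 0.1622·54 + 0.1691·95 + 0.0634·69 + 0.1412·7 + 1.1553·25 + 0.1410·70 + 0.1477·81 = 95.7046
  x_6 = 0.0928·79 + 0.1103·54 + 0.1427·95 + 0.0924·69 + 0.0616·7 + 0.1190·25 + 1.0498·70 + 0.0523·81 = 114.3482
  x_7 = 0.1625·79 + 0.0748·54 + 0.1524·95 + 0.1282·69 + 0.1252·7 + 0.0969·25 + 0.0831·70 + 1.1324·81 = 141.0435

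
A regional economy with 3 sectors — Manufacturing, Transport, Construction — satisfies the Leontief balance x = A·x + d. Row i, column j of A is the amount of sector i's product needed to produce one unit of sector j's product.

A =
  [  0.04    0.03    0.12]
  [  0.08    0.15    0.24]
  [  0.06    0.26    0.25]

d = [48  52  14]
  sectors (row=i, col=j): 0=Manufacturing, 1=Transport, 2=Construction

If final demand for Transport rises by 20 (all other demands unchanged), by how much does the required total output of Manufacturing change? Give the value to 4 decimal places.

1.9843

Form M = I − A:
  [  0.96   -0.03   -0.12]
  [ -0.08    0.85   -0.24]
  [ -0.06   -0.26    0.75]
Leontief inverse L = M⁻¹:
  [  1.0625    0.0992    0.2018]
  [  0.1375    1.3170    0.4434]
  [  0.1327    0.4645    1.5032]
Total output x = L · d:
  x_0 = 1.0625·48 + 0.0992·52 + 0.2018·14 = 58.9859
  x_1 = 0.1375·48 + 1.3170·52 + 0.4434·14 = 81.2877
  x_2 = 0.1327·48 + 0.4645·52 + 1.5032·14 = 51.5653
Δx_0 = L[0,1] · Δd_1 = 0.0992 · 20 = 1.9843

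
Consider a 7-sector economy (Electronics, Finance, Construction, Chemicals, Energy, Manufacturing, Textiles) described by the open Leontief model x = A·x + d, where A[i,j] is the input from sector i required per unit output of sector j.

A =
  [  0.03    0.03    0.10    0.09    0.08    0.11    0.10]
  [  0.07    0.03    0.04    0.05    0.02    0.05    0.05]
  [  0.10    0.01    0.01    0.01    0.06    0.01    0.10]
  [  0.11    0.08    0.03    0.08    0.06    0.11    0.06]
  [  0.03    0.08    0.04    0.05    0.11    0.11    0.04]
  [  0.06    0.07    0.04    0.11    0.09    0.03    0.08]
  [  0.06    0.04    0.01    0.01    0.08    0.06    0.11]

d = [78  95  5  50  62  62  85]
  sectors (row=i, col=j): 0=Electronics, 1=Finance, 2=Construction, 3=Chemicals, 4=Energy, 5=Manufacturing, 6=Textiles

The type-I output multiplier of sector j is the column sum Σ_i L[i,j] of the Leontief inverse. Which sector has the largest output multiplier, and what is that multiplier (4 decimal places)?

Textiles (1.9498)

Form M = I − A:
  [  0.97   -0.03   -0.10   -0.09   -0.08   -0.11   -0.10]
  [ -0.07    0.97   -0.04   -0.05   -0.02   -0.05   -0.05]
  [ -0.10   -0.01    0.99   -0.01   -0.06   -0.01   -0.10]
  [ -0.11   -0.08   -0.03    0.92   -0.06   -0.11   -0.06]
  [ -0.03   -0.08   -0.04   -0.05    0.89   -0.11   -0.04]
  [ -0.06   -0.07   -0.04   -0.11   -0.09    0.97   -0.08]
  [ -0.06   -0.04   -0.01   -0.01   -0.08   -0.06    0.89]
Leontief inverse L = M⁻¹:
  [  1.0928    0.0793    0.1329    0.1436    0.1519    0.1737    0.1743]
  [  0.1055    1.0571    0.0629    0.0835    0.0606    0.0893    0.0947]
  [  0.1290    0.0361    1.0335    0.0392    0.1030    0.0522    0.1446]
  [  0.1694    0.1292    0.0707    1.1412    0.1299    0.1790    0.1331]
  [  0.0802    0.1241    0.0712    0.1000    1.1708    0.1664    0.0983]
  [  0.1152    0.1149    0.0729    0.1590    0.1522    1.0948    0.1436]
  [  0.0967    0.0736    0.0355    0.0464    0.1311    0.1071    1.1612]
Total output x = L · d:
  x_0 = 1.0928·78 + 0.0793·95 + 0.1329·5 + 0.1436·50 + 0.1519·62 + 0.1737·62 + 0.1743·85 = 135.6129
  x_1 = 0.1055·78 + 1.0571·95 + 0.0629·5 + 0.0835·50 + 0.0606·62 + 0.0893·62 + 0.0947·85 = 130.4820
  x_2 = 0.1290·78 + 0.0361·95 + 1.0335·5 + 0.0392·50 + 0.1030·62 + 0.0522·62 + 0.1446·85 = 42.5328
  x_3 = 0.1694·78 + 0.1292·95 + 0.0707·5 + 1.1412·50 + 0.1299·62 + 0.1790·62 + 0.1331·85 = 113.3617
  x_4 = 0.0802·78 + 0.1241·95 + 0.0712·5 + 0.1000·50 + 1.1708·62 + 0.1664·62 + 0.0983·85 = 114.6599
  x_5 = 0.1152·78 + 0.1149·95 + 0.0729·5 + 0.1590·50 + 0.1522·62 + 1.0948·62 + 0.1436·85 = 117.7336
  x_6 = 0.0967·78 + 0.0736·95 + 0.0355·5 + 0.0464·50 + 0.1311·62 + 0.1071·62 + 1.1612·85 = 130.5077
Output multipliers (column sums of L):
  Electronics: 1.7888
  Finance: 1.6142
  Construction: 1.4796
  Chemicals: 1.7129
  Energy: 1.8995
  Manufacturing: 1.8625
  Textiles: 1.9498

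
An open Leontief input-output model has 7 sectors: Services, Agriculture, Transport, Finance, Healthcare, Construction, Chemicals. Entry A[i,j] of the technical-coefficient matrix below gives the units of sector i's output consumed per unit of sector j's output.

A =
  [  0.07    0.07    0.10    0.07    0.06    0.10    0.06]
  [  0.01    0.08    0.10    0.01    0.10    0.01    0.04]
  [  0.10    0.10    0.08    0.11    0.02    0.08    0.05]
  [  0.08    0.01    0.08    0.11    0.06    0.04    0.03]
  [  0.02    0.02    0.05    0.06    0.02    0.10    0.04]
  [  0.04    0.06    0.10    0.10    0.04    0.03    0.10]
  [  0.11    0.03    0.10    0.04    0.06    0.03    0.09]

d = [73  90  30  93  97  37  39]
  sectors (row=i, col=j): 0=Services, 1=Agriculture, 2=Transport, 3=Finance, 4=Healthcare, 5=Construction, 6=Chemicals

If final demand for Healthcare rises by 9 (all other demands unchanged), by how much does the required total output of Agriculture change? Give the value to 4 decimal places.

Form M = I − A:
  [  0.93   -0.07   -0.10   -0.07   -0.06   -0.10   -0.06]
  [ -0.01    0.92   -0.10   -0.01   -0.10   -0.01   -0.04]
  [ -0.10   -0.10    0.92   -0.11   -0.02   -0.08   -0.05]
  [ -0.08   -0.01   -0.08    0.89   -0.06   -0.04   -0.03]
  [ -0.02   -0.02   -0.05   -0.06    0.98   -0.10   -0.04]
  [ -0.04   -0.06   -0.10   -0.10   -0.04    0.97   -0.10]
  [ -0.11   -0.03   -0.10   -0.04   -0.06   -0.03    0.91]
Leontief inverse L = M⁻¹:
  [  1.1314    0.1238    0.1841    0.1429    0.1078    0.1537    0.1165]
  [  0.0461    1.1156    0.1508    0.0520    0.1293    0.0464    0.0729]
  [  0.1627    0.1550    1.1673    0.1834    0.0727    0.1330    0.1055]
  [  0.1309    0.0483    0.1436    1.1715    0.0955    0.0862    0.0709]
  [  0.0574    0.0501    0.1001    0.1060    1.0474    0.1294    0.0752]
  [  0.0996    0.1051    0.1741    0.1638    0.0834    1.0766    0.1481]
  [  0.1690    0.0777    0.1742    0.1030    0.1013    0.0825    1.1399]
Total output x = L · d:
  x_0 = 1.1314·73 + 0.1238·90 + 0.1841·30 + 0.1429·93 + 0.1078·97 + 0.1537·37 + 0.1165·39 = 133.2371
  x_1 = 0.0461·73 + 1.1156·90 + 0.1508·30 + 0.0520·93 + 0.1293·97 + 0.0464·37 + 0.0729·39 = 130.2285
  x_2 = 0.1627·73 + 0.1550·90 + 1.1673·30 + 0.1834·93 + 0.0727·97 + 0.1330·37 + 0.1055·39 = 93.9887
  x_3 = 0.1309·73 + 0.0483·90 + 0.1436·30 + 1.1715·93 + 0.0955·97 + 0.0862·37 + 0.0709·39 = 142.3736
  x_4 = 0.0574·73 + 0.0501·90 + 0.1001·30 + 0.1060·93 + 1.0474·97 + 0.1294·37 + 0.0752·39 = 130.8762
  x_5 = 0.0996·73 + 0.1051·90 + 0.1741·30 + 0.1638·93 + 0.0834·97 + 1.0766·37 + 0.1481·39 = 90.8879
  x_6 = 0.1690·73 + 0.0777·90 + 0.1742·30 + 0.1030·93 + 0.1013·97 + 0.0825·37 + 1.1399·39 = 91.4681
Δx_1 = L[1,4] · Δd_4 = 0.1293 · 9 = 1.1635

1.1635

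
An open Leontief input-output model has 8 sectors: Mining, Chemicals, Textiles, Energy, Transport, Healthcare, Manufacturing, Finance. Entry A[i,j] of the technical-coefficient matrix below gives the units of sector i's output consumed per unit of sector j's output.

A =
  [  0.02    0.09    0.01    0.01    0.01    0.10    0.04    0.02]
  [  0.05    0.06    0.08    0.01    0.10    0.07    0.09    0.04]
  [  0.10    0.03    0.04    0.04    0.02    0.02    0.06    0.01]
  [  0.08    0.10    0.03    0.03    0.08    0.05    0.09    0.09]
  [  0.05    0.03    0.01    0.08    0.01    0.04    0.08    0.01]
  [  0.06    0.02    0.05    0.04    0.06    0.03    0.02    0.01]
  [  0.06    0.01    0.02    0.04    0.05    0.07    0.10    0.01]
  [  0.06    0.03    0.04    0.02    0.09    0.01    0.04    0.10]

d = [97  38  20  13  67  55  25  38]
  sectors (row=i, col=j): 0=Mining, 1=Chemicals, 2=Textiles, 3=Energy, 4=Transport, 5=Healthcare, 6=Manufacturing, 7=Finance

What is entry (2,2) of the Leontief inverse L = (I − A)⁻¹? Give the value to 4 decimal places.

L[2,2] = 1.0554

Form M = I − A:
  [  0.98   -0.09   -0.01   -0.01   -0.01   -0.10   -0.04   -0.02]
  [ -0.05    0.94   -0.08   -0.01   -0.10   -0.07   -0.09   -0.04]
  [ -0.10   -0.03    0.96   -0.04   -0.02   -0.02   -0.06   -0.01]
  [ -0.08   -0.10   -0.03    0.97   -0.08   -0.05   -0.09   -0.09]
  [ -0.05   -0.03   -0.01   -0.08    0.99   -0.04   -0.08   -0.01]
  [ -0.06   -0.02   -0.05   -0.04   -0.06    0.97   -0.02   -0.01]
  [ -0.06   -0.01   -0.02   -0.04   -0.05   -0.07    0.90   -0.01]
  [ -0.06   -0.03   -0.04   -0.02   -0.09   -0.01   -0.04    0.90]
Leontief inverse L = M⁻¹:
  [  1.0471    0.1096    0.0306    0.0251    0.0384    0.1247    0.0697    0.0336]
  [  0.0956    1.0906    0.1057    0.0393    0.1357    0.1092    0.1414    0.0600]
  [  0.1276    0.0560    1.0554    0.0554    0.0428    0.0506    0.0932    0.0247]
  [  0.1284    0.1384    0.0604    1.0591    0.1263    0.0962    0.1482    0.1197]
  [  0.0793    0.0554    0.0264    0.0962    1.0373    0.0691    0.1154    0.0277]
  [  0.0864    0.0426    0.0640    0.0565    0.0795    1.0542    0.0495    0.0233]
  [  0.0916    0.0338    0.0364    0.0606    0.0758    0.1012    1.1371    0.0246]
  [  0.0945    0.0567    0.0588    0.0419    0.1198    0.0395    0.0794    1.1232]
Total output x = L · d:
  x_0 = 1.0471·97 + 0.1096·38 + 0.0306·20 + 0.0251·13 + 0.0384·67 + 0.1247·55 + 0.0697·25 + 0.0336·38 = 119.1228
  x_1 = 0.0956·97 + 1.0906·38 + 0.1057·20 + 0.0393·13 + 0.1357·67 + 0.1092·55 + 0.1414·25 + 0.0600·38 = 74.2484
  x_2 = 0.1276·97 + 0.0560·38 + 1.0554·20 + 0.0554·13 + 0.0428·67 + 0.0506·55 + 0.0932·25 + 0.0247·38 = 45.2430
  x_3 = 0.1284·97 + 0.1384·38 + 0.0604·20 + 1.0591·13 + 0.1263·67 + 0.0962·55 + 0.1482·25 + 0.1197·38 = 54.6938
  x_4 = 0.0793·97 + 0.0554·38 + 0.0264·20 + 0.0962·13 + 1.0373·67 + 0.0691·55 + 0.1154·25 + 0.0277·38 = 88.8120
  x_5 = 0.0864·97 + 0.0426·38 + 0.0640·20 + 0.0565·13 + 0.0795·67 + 1.0542·55 + 0.0495·25 + 0.0233·38 = 77.4473
  x_6 = 0.0916·97 + 0.0338·38 + 0.0364·20 + 0.0606·13 + 0.0758·67 + 0.1012·55 + 1.1371·25 + 0.0246·38 = 51.6927
  x_7 = 0.0945·97 + 0.0567·38 + 0.0588·20 + 0.0419·13 + 0.1198·67 + 0.0395·55 + 0.0794·25 + 1.1232·38 = 67.9041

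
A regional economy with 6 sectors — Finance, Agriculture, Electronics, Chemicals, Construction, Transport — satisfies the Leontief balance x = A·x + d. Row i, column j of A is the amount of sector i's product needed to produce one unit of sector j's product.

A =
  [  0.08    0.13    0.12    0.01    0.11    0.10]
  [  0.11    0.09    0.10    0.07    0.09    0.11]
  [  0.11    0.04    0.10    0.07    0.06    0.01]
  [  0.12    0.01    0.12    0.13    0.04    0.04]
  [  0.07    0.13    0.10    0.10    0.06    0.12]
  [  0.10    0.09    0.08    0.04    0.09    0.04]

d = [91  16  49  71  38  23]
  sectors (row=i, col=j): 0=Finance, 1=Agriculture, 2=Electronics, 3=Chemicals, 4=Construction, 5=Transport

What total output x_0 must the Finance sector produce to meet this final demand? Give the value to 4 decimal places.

Form M = I − A:
  [  0.92   -0.13   -0.12   -0.01   -0.11   -0.10]
  [ -0.11    0.91   -0.10   -0.07   -0.09   -0.11]
  [ -0.11   -0.04    0.90   -0.07   -0.06   -0.01]
  [ -0.12   -0.01   -0.12    0.87   -0.04   -0.04]
  [ -0.07   -0.13   -0.10   -0.10    0.94   -0.12]
  [ -0.10   -0.09   -0.08   -0.04   -0.09    0.96]
Leontief inverse L = M⁻¹:
  [  1.1869    0.2264    0.2320    0.0813    0.1961    0.1799]
  [  0.2206    1.1856    0.2170    0.1445    0.1775    0.1893]
  [  0.1855    0.1030    1.1823    0.1221    0.1183    0.0633]
  [  0.2088    0.0769    0.2155    1.1919    0.1054    0.0957]
  [  0.1846    0.2213    0.2180    0.1784    1.1471    0.1977]
  [  0.1858    0.1673    0.1725    0.0986    0.1588    1.1059]
Total output x = L · d:
  x_0 = 1.1869·91 + 0.2264·16 + 0.2320·49 + 0.0813·71 + 0.1961·38 + 0.1799·23 = 140.3590
  x_1 = 0.2206·91 + 1.1856·16 + 0.2170·49 + 0.1445·71 + 0.1775·38 + 0.1893·23 = 71.0332
  x_2 = 0.1855·91 + 0.1030·16 + 1.1823·49 + 0.1221·71 + 0.1183·38 + 0.0633·23 = 91.0766
  x_3 = 0.2088·91 + 0.0769·16 + 0.2155·49 + 1.1919·71 + 0.1054·38 + 0.0957·23 = 121.6271
  x_4 = 0.1846·91 + 0.2213·16 + 0.2180·49 + 0.1784·71 + 1.1471·38 + 0.1977·23 = 91.8195
  x_5 = 0.1858·91 + 0.1673·16 + 0.1725·49 + 0.0986·71 + 0.1588·38 + 1.1059·23 = 66.5040

140.3590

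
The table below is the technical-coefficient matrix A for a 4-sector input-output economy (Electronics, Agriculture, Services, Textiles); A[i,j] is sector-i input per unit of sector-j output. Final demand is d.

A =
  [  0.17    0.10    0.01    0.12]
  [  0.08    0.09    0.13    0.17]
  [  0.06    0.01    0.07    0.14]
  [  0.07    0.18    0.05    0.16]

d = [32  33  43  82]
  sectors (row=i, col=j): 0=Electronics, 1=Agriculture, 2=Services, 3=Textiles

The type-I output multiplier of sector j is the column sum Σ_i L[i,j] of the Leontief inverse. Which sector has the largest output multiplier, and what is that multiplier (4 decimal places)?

Textiles (2.0069)

Form M = I − A:
  [  0.83   -0.10   -0.01   -0.12]
  [ -0.08    0.91   -0.13   -0.17]
  [ -0.06   -0.01    0.93   -0.14]
  [ -0.07   -0.18   -0.05    0.84]
Leontief inverse L = M⁻¹:
  [  1.2448    0.1815    0.0507    0.2230]
  [  0.1508    1.1747    0.1814    0.2895]
  [  0.1033    0.0651    1.0968    0.2107]
  [  0.1422    0.2707    0.1084    1.2836]
Total output x = L · d:
  x_0 = 1.2448·32 + 0.1815·33 + 0.0507·43 + 0.2230·82 = 66.2896
  x_1 = 0.1508·32 + 1.1747·33 + 0.1814·43 + 0.2895·82 = 75.1301
  x_2 = 0.1033·32 + 0.0651·33 + 1.0968·43 + 0.2107·82 = 69.8980
  x_3 = 0.1422·32 + 0.2707·33 + 0.1084·43 + 1.2836·82 = 123.4031
Output multipliers (column sums of L):
  Electronics: 1.6411
  Agriculture: 1.6920
  Services: 1.4373
  Textiles: 2.0069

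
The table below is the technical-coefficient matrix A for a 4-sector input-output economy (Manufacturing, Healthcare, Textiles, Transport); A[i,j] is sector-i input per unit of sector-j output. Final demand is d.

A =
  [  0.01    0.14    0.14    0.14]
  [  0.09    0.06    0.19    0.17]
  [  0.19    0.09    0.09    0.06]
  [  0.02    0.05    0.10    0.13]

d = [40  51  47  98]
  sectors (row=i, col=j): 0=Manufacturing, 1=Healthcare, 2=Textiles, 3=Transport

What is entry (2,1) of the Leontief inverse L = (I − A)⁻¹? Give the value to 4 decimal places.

L[2,1] = 0.1582

Form M = I − A:
  [  0.99   -0.14   -0.14   -0.14]
  [ -0.09    0.94   -0.19   -0.17]
  [ -0.19   -0.09    0.91   -0.06]
  [ -0.02   -0.05   -0.10    0.87]
Leontief inverse L = M⁻¹:
  [  1.0768    0.1946    0.2313    0.2272]
  [  0.1639    1.1303    0.2906    0.2673]
  [  0.2451    0.1582    1.1864    0.1522]
  [  0.0624    0.0876    0.1584    1.1875]
Total output x = L · d:
  x_0 = 1.0768·40 + 0.1946·51 + 0.2313·47 + 0.2272·98 = 86.1345
  x_1 = 0.1639·40 + 1.1303·51 + 0.2906·47 + 0.2673·98 = 104.0519
  x_2 = 0.2451·40 + 0.1582·51 + 1.1864·47 + 0.1522·98 = 88.5463
  x_3 = 0.0624·40 + 0.0876·51 + 0.1584·47 + 1.1875·98 = 130.7815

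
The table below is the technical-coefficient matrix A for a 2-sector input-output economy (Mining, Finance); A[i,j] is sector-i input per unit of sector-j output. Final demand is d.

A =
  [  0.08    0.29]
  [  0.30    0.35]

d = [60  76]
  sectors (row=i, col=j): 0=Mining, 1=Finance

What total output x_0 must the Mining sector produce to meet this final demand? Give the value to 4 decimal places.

Form M = I − A:
  [  0.92   -0.29]
  [ -0.30    0.65]
Leontief inverse L = M⁻¹:
  [  1.2720    0.5675]
  [  0.5871    1.8004]
Total output x = L · d:
  x_0 = 1.2720·60 + 0.5675·76 = 119.4521
  x_1 = 0.5871·60 + 1.8004·76 = 172.0548

119.4521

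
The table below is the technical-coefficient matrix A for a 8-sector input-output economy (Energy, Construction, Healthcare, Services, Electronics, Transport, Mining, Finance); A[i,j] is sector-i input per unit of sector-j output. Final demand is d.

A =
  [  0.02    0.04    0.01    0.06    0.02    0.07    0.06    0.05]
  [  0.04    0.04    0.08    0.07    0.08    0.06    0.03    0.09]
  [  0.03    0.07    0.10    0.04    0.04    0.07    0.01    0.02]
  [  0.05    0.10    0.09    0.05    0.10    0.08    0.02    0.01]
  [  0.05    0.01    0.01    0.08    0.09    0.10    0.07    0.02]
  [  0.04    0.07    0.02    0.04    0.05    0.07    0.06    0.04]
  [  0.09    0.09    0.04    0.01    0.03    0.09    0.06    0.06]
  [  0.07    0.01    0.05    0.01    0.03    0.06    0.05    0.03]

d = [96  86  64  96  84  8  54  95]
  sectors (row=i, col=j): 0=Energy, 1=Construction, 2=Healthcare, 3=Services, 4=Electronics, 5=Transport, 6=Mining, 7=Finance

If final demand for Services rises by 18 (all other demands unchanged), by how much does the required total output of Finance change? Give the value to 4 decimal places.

Form M = I − A:
  [  0.98   -0.04   -0.01   -0.06   -0.02   -0.07   -0.06   -0.05]
  [ -0.04    0.96   -0.08   -0.07   -0.08   -0.06   -0.03   -0.09]
  [ -0.03   -0.07    0.90   -0.04   -0.04   -0.07   -0.01   -0.02]
  [ -0.05   -0.10   -0.09    0.95   -0.10   -0.08   -0.02   -0.01]
  [ -0.05   -0.01   -0.01   -0.08    0.91   -0.10   -0.07   -0.02]
  [ -0.04   -0.07   -0.02   -0.04   -0.05    0.93   -0.06   -0.04]
  [ -0.09   -0.09   -0.04   -0.01   -0.03   -0.09    0.94   -0.06]
  [ -0.07   -0.01   -0.05   -0.01   -0.03   -0.06   -0.05    0.97]
Leontief inverse L = M⁻¹:
  [  1.0492    0.0728    0.0375    0.0840    0.0518    0.1124    0.0864    0.0735]
  [  0.0796    1.0828    0.1217    0.1077    0.1270    0.1221    0.0669    0.1200]
  [  0.0581    0.1060    1.1360    0.0717    0.0776    0.1177    0.0364    0.0457]
  [  0.0881    0.1455    0.1333    1.0945    0.1522    0.1451    0.0579    0.0448]
  [  0.0868    0.0524    0.0406    0.1148    1.1336    0.1582    0.1072    0.0479]
  [  0.0731    0.1061    0.0511    0.0708    0.0878    1.1203    0.0918    0.0691]
  [  0.1273    0.1310    0.0758    0.0456    0.0701    0.1476    1.0977    0.0962]
  [  0.0942    0.0383    0.0722    0.0324    0.0547    0.0987    0.0750    1.0510]
Total output x = L · d:
  x_0 = 1.0492·96 + 0.0728·86 + 0.0375·64 + 0.0840·96 + 0.0518·84 + 0.1124·8 + 0.0864·54 + 0.0735·95 = 134.3539
  x_1 = 0.0796·96 + 1.0828·86 + 0.1217·64 + 0.1077·96 + 0.1270·84 + 0.1221·8 + 0.0669·54 + 0.1200·95 = 145.5484
  x_2 = 0.0581·96 + 0.1060·86 + 1.1360·64 + 0.0717·96 + 0.0776·84 + 0.1177·8 + 0.0364·54 + 0.0457·95 = 108.0456
  x_3 = 0.0881·96 + 0.1455·86 + 0.1333·64 + 1.0945·96 + 0.1522·84 + 0.1451·8 + 0.0579·54 + 0.0448·95 = 155.9042
  x_4 = 0.0868·96 + 0.0524·86 + 0.0406·64 + 0.1148·96 + 1.1336·84 + 0.1582·8 + 0.1072·54 + 0.0479·95 = 133.2900
  x_5 = 0.0731·96 + 0.1061·86 + 0.0511·64 + 0.0708·96 + 0.0878·84 + 1.1203·8 + 0.0918·54 + 0.0691·95 = 54.0750
  x_6 = 0.1273·96 + 0.1310·86 + 0.0758·64 + 0.0456·96 + 0.0701·84 + 0.1476·8 + 1.0977·54 + 0.0962·95 = 108.1902
  x_7 = 0.0942·96 + 0.0383·86 + 0.0722·64 + 0.0324·96 + 0.0547·84 + 0.0987·8 + 0.0750·54 + 1.0510·95 = 129.3549
Δx_7 = L[7,3] · Δd_3 = 0.0324 · 18 = 0.5838

0.5838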